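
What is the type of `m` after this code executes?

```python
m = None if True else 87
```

Ternary: condition is True, if branch (None) taken → NoneType

NoneType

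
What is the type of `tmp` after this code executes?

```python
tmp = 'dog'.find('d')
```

str.find() returns int (index, or -1)

int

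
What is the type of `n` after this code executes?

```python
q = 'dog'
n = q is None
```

'is' comparison returns bool

bool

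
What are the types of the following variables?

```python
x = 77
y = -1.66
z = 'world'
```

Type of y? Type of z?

y is float; z is str

float, str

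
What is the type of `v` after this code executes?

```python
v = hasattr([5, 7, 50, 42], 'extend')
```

hasattr() returns bool

bool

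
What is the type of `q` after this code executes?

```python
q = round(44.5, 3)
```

round() with ndigits arg returns float

float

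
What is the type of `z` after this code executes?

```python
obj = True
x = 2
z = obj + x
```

bool + int returns int (True is 1, so 1 + 2 = 3)

int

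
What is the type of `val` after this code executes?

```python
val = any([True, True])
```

any() returns bool

bool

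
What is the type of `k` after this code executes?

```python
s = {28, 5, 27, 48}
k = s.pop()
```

Popping from a set of ints returns int

int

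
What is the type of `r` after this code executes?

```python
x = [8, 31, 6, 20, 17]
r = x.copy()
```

list.copy() returns list

list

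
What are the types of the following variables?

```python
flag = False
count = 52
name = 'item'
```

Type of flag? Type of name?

flag is bool; name is str

bool, str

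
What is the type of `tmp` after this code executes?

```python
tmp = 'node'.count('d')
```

str.count() returns int

int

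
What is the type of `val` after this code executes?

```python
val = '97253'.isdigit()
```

str.isdigit() returns bool

bool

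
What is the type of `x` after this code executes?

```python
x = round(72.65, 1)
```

round() with ndigits arg returns float

float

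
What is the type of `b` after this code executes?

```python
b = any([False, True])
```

any() returns bool

bool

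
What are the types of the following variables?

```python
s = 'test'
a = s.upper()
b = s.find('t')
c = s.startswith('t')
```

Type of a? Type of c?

str.upper() returns str; str.startswith() returns bool

str, bool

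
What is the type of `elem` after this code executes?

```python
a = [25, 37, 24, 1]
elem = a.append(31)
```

list.append() returns None (mutates in place)

NoneType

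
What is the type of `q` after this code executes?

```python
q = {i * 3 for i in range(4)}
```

A set comprehension {expr for x in iterable} produces a set

set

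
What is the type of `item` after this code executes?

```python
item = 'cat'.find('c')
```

str.find() returns int (index, or -1)

int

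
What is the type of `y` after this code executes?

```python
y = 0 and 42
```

'and' returns the first falsy value (0, which is int)

int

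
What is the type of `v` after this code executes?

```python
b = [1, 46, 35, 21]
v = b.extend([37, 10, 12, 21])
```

list.extend() returns None

NoneType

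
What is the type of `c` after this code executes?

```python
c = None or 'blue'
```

'or' with None returns the other value ('blue', str)

str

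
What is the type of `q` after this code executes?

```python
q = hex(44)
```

hex() returns str representation

str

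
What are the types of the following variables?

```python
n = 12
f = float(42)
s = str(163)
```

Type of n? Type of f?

n is int; f is float

int, float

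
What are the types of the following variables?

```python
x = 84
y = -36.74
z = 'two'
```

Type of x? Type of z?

x is int; z is str

int, str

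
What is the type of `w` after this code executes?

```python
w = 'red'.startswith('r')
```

str.startswith() returns bool

bool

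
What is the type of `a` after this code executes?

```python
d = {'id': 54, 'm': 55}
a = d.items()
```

dict.items() returns a dict_items view

dict_items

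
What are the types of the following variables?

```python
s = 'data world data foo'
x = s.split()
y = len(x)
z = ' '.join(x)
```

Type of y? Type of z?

len() returns int; str.join() returns str

int, str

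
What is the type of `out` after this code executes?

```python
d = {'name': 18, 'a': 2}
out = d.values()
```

.values() returns a dict_values view object

dict_values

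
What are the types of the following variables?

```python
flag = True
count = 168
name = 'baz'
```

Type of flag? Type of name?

flag is bool; name is str

bool, str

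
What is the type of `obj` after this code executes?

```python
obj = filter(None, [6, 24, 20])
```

filter() returns a filter iterator object

filter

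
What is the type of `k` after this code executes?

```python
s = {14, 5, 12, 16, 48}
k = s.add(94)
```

set.add() returns None (mutates in place)

NoneType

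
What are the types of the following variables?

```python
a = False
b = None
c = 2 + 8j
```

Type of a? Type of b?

a is bool; b is NoneType

bool, NoneType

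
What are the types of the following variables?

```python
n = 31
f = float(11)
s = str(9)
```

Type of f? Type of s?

f is float; s is str

float, str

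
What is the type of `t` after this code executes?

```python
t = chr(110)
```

chr() returns str (single character)

str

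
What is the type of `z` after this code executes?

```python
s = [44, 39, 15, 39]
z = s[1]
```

Indexing a list of ints returns int (s[1] = 39)

int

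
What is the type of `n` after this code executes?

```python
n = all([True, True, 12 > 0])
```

all() returns bool

bool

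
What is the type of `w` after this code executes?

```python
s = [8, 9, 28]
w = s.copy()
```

list.copy() returns list

list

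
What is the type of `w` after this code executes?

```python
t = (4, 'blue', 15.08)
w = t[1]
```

Index 1 of tuple is 'blue' which is str

str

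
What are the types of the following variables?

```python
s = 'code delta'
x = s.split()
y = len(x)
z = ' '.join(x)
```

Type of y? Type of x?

len() returns int; str.split() returns list

int, list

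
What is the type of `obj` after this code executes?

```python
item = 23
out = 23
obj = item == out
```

Equality comparison returns bool

bool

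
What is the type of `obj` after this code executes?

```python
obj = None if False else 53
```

Ternary: condition is False, else branch (53) taken → int

int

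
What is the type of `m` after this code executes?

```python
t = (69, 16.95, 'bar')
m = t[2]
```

Index 2 of tuple is 'bar' which is str

str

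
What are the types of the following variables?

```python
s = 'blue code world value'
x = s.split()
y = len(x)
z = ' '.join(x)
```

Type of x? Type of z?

str.split() returns list; str.join() returns str

list, str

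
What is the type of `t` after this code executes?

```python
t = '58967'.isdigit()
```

str.isdigit() returns bool

bool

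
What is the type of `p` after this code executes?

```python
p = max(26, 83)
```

max() of ints returns int

int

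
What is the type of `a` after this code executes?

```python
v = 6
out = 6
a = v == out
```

Equality comparison returns bool

bool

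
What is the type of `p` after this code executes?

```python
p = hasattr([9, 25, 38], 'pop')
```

hasattr() returns bool

bool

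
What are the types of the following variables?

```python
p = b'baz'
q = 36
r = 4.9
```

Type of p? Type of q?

p is bytes; q is int

bytes, int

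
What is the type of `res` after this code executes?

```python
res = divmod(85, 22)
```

divmod() returns a tuple (quotient, remainder)

tuple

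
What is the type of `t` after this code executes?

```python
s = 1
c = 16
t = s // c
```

int // int returns int (1 // 16 = 0)

int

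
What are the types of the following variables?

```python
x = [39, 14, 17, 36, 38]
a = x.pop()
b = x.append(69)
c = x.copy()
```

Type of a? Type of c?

list.pop() returns the element (int); list.copy() returns list

int, list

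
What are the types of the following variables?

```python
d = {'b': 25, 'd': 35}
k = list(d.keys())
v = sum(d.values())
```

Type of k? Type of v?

list(...) returns list; sum of int values returns int

list, int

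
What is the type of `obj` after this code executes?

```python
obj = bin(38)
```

bin() returns str representation

str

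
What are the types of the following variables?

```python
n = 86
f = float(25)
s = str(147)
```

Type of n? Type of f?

n is int; f is float

int, float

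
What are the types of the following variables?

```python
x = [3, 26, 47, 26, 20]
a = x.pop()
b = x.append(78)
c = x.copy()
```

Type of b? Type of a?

list.append() returns None; list.pop() returns the element (int)

NoneType, int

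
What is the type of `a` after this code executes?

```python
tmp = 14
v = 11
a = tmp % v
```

int % int returns int (14 % 11 = 3)

int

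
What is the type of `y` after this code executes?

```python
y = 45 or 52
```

'or' returns the first truthy value (45, which is int)

int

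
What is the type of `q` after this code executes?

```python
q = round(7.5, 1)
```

round() with ndigits arg returns float

float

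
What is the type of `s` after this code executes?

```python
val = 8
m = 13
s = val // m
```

int // int returns int (8 // 13 = 0)

int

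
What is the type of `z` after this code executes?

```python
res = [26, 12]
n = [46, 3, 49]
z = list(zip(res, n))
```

list(zip(...)) returns a list of tuples

list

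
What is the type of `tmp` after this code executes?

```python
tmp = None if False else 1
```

Ternary: condition is False, else branch (1) taken → int

int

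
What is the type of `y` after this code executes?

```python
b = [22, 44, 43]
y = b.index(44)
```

list.index() returns int

int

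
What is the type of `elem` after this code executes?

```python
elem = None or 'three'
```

'or' with None returns the other value ('three', str)

str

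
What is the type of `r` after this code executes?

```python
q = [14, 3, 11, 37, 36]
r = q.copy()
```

list.copy() returns list

list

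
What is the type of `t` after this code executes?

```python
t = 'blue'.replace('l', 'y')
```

str.replace() returns str

str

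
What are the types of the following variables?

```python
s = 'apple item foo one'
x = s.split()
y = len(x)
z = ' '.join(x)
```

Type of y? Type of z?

len() returns int; str.join() returns str

int, str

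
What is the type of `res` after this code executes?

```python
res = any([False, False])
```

any() returns bool

bool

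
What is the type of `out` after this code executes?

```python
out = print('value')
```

print() returns None

NoneType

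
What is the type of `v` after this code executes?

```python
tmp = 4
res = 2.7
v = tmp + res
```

int + float returns float (4 + 2.7 = 6.7)

float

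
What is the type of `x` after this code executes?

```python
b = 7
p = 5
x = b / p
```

int / int always returns float in Python 3 (7 / 5 = 1.4)

float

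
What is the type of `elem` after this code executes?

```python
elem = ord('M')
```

ord() returns int (Unicode code point)

int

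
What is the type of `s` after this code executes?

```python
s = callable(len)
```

callable() returns bool

bool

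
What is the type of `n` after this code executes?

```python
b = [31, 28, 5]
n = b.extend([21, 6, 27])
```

list.extend() returns None

NoneType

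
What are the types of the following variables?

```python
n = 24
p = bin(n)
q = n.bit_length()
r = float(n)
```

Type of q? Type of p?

int.bit_length() returns int; bin() returns str

int, str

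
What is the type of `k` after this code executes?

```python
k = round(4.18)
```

round() with no ndigits arg returns int

int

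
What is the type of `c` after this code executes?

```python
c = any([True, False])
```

any() returns bool

bool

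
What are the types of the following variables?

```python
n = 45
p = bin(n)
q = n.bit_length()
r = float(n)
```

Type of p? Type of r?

bin() returns str; float() returns float

str, float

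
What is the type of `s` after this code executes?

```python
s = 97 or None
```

'or' returns first truthy value (97, int)

int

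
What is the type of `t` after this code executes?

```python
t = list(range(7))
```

list(range(...)) returns list

list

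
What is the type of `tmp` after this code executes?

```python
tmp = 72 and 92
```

'and' returns the last value when all truthy (92, which is int)

int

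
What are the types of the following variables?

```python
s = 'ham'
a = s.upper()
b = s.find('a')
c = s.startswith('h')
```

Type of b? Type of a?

str.find() returns int; str.upper() returns str

int, str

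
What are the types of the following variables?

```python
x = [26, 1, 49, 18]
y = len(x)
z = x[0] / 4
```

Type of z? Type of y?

int / int returns float; len() returns int

float, int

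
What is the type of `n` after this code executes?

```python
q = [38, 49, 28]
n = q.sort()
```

list.sort() returns None (sorts in place)

NoneType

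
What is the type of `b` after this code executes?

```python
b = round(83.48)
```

round() with no ndigits arg returns int

int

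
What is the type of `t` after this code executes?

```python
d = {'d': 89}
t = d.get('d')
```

dict.get() returns the value (int) when key is found

int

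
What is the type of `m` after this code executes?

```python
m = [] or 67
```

'or' returns first truthy value (67, which is int)

int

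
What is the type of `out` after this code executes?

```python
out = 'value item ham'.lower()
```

str.lower() returns str

str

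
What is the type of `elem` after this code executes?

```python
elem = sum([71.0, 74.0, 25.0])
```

sum() of floats returns float

float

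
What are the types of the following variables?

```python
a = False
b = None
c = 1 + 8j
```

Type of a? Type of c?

a is bool; c is complex

bool, complex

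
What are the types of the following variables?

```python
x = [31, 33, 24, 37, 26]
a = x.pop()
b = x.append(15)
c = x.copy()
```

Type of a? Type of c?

list.pop() returns the element (int); list.copy() returns list

int, list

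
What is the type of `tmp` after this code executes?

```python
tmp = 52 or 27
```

'or' returns the first truthy value (52, which is int)

int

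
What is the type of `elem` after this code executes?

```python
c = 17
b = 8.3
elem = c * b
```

int * float returns float (17 * 8.3 = 141.1)

float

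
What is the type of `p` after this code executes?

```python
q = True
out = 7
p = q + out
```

bool + int returns int (True is 1, so 1 + 7 = 8)

int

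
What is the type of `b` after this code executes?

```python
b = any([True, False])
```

any() returns bool

bool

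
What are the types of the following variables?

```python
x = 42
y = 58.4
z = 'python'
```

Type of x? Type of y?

x is int; y is float

int, float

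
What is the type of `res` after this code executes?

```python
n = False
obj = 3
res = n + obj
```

bool + int returns int (False is 0, so 0 + 3 = 3)

int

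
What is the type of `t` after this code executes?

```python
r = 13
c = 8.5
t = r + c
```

int + float returns float (13 + 8.5 = 21.5)

float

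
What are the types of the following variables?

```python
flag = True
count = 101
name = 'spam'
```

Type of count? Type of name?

count is int; name is str

int, str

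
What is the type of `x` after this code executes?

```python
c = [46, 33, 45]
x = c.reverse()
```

list.reverse() returns None

NoneType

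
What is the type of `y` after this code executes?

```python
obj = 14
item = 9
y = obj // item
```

int // int returns int (14 // 9 = 1)

int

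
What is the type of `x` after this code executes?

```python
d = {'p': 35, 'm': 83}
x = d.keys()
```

.keys() returns a dict_keys view object

dict_keys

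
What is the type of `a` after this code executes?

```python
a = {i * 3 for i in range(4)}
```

A set comprehension {expr for x in iterable} produces a set

set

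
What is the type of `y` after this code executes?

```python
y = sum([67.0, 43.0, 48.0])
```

sum() of floats returns float

float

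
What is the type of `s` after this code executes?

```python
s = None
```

None has type NoneType

NoneType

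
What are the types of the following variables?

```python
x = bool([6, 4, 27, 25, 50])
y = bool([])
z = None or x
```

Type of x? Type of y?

bool() returns bool; bool() returns bool

bool, bool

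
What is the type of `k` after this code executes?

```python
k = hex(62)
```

hex() returns str representation

str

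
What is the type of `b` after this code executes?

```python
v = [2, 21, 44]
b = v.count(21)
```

list.count() returns int

int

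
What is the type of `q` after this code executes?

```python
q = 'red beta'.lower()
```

str.lower() returns str

str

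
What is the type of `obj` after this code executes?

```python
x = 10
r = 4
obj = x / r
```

int / int always returns float in Python 3 (10 / 4 = 2.5)

float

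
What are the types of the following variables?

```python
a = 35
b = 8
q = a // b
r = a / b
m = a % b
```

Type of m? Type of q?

int % int returns int; int // int returns int

int, int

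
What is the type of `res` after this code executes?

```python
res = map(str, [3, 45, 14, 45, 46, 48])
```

map() returns a map iterator object

map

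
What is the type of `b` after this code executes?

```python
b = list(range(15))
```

list(range(...)) returns list

list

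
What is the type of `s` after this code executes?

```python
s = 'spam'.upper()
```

str.upper() returns str

str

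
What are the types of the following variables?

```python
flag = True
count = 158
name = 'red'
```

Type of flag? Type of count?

flag is bool; count is int

bool, int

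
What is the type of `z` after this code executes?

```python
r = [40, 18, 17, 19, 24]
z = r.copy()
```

list.copy() returns list

list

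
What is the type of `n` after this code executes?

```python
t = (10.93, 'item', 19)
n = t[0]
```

Index 0 of tuple is 10.93 which is float

float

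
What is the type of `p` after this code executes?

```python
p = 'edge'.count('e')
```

str.count() returns int

int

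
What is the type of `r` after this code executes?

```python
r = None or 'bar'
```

'or' with None returns the other value ('bar', str)

str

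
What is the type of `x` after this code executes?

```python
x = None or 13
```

'or' with None returns the other value (13, int)

int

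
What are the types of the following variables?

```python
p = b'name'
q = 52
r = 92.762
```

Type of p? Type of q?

p is bytes; q is int

bytes, int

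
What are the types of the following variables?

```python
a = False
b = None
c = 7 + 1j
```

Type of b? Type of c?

b is NoneType; c is complex

NoneType, complex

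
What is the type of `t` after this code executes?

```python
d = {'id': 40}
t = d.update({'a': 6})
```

dict.update() returns None

NoneType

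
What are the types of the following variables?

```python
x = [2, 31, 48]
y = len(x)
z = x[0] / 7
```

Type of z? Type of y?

int / int returns float; len() returns int

float, int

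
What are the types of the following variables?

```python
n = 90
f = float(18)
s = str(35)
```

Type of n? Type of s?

n is int; s is str

int, str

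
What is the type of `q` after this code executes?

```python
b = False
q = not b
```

'not' always returns bool

bool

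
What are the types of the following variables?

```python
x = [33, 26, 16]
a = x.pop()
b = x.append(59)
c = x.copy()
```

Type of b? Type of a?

list.append() returns None; list.pop() returns the element (int)

NoneType, int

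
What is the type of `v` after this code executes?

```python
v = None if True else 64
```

Ternary: condition is True, if branch (None) taken → NoneType

NoneType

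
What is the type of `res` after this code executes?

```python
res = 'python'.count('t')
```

str.count() returns int

int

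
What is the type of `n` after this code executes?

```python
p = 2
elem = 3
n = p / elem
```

int / int always returns float in Python 3 (2 / 3 = 0.666667)

float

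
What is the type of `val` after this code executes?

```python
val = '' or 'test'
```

'or' returns first truthy value ('test', which is str)

str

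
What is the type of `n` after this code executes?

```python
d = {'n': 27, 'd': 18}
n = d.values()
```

.values() returns a dict_values view object

dict_values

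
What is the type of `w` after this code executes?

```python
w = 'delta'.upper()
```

str.upper() returns str

str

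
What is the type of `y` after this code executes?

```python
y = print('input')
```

print() returns None

NoneType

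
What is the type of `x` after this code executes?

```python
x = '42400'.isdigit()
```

str.isdigit() returns bool

bool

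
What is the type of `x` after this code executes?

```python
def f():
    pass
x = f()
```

A function with no return statement returns None

NoneType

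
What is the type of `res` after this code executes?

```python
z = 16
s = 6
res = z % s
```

int % int returns int (16 % 6 = 4)

int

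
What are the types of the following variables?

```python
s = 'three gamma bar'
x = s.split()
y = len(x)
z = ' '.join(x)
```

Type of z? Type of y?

str.join() returns str; len() returns int

str, int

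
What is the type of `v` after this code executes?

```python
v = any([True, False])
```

any() returns bool

bool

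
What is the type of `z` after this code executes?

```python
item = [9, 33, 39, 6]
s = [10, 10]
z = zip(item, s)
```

zip() returns a zip iterator object

zip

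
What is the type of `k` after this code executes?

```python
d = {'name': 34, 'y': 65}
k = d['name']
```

Accessing dict[str, int] with key 'name' returns int value 34

int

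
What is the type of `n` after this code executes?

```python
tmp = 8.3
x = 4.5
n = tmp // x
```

float // float returns float (floor division preserves float type)

float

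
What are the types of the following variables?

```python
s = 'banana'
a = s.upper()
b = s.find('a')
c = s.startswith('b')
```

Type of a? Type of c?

str.upper() returns str; str.startswith() returns bool

str, bool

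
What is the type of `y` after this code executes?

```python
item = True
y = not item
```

'not' always returns bool

bool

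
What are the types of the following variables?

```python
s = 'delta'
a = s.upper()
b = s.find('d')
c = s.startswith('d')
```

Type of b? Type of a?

str.find() returns int; str.upper() returns str

int, str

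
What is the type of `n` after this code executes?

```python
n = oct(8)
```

oct() returns str representation

str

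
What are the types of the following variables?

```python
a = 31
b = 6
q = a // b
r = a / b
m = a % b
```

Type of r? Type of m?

int / int returns float; int % int returns int

float, int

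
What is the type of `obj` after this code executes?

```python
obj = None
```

None has type NoneType

NoneType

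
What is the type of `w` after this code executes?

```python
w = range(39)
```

range() returns a range object

range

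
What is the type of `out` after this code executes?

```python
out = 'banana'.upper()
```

str.upper() returns str

str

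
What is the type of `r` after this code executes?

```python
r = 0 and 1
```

'and' returns the first falsy value (0, which is int)

int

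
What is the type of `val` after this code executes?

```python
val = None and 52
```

'and' returns first falsy value (None)

NoneType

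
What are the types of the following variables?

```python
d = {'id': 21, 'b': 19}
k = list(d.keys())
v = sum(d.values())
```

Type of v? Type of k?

sum of int values returns int; list(...) returns list

int, list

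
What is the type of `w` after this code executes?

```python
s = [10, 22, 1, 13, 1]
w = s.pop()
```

list.pop() returns the popped element (int here)

int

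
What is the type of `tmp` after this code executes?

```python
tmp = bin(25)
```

bin() returns str representation

str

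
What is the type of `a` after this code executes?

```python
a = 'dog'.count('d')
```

str.count() returns int

int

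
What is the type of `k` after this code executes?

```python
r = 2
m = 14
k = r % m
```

int % int returns int (2 % 14 = 2)

int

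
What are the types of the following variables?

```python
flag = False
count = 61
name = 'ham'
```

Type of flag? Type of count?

flag is bool; count is int

bool, int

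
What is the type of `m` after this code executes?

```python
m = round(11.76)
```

round() with no ndigits arg returns int

int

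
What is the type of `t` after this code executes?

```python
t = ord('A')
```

ord() returns int (Unicode code point)

int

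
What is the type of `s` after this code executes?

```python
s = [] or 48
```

'or' returns first truthy value (48, which is int)

int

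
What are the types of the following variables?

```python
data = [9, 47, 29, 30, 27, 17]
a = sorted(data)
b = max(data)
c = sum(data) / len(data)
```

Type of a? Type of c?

sorted() returns list; int / int returns float

list, float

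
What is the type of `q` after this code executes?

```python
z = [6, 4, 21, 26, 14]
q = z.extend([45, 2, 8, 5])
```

list.extend() returns None

NoneType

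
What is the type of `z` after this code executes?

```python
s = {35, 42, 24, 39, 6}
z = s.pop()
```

Popping from a set of ints returns int

int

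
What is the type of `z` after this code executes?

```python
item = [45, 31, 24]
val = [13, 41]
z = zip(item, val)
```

zip() returns a zip iterator object

zip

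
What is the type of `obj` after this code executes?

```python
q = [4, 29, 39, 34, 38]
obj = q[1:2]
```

Slicing a list always returns a list

list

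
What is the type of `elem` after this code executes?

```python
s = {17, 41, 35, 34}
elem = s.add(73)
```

set.add() returns None (mutates in place)

NoneType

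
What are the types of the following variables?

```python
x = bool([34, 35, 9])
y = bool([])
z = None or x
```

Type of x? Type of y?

bool() returns bool; bool() returns bool

bool, bool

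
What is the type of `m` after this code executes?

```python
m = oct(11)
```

oct() returns str representation

str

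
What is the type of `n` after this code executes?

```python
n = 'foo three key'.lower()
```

str.lower() returns str

str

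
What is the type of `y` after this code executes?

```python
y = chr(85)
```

chr() returns str (single character)

str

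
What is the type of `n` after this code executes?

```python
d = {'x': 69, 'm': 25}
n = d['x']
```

Accessing dict[str, int] with key 'x' returns int value 69

int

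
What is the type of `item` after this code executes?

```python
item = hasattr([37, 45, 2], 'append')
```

hasattr() returns bool

bool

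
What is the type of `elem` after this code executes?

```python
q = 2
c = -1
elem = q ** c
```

int ** negative int returns float

float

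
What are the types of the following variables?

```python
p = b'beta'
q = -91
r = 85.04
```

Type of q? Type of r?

q is int; r is float

int, float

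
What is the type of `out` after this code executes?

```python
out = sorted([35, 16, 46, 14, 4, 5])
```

sorted() always returns list

list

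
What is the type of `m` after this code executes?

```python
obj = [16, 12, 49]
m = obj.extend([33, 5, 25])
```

list.extend() returns None

NoneType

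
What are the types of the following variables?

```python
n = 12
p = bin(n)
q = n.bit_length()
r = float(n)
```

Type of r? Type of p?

float() returns float; bin() returns str

float, str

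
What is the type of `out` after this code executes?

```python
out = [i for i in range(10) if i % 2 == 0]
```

A list comprehension [...] produces a list

list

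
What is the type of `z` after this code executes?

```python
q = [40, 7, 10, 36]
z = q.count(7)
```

list.count() returns int

int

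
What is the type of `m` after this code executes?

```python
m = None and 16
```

'and' returns first falsy value (None)

NoneType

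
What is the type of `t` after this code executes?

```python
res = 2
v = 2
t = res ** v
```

int ** positive int returns int (2 ** 2 = 4)

int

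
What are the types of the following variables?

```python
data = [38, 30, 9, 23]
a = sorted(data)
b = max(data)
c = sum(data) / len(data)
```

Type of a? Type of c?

sorted() returns list; int / int returns float

list, float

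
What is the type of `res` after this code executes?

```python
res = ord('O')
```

ord() returns int (Unicode code point)

int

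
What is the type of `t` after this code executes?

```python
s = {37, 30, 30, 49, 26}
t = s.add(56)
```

set.add() returns None (mutates in place)

NoneType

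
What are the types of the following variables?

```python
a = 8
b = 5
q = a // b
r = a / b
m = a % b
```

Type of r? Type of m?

int / int returns float; int % int returns int

float, int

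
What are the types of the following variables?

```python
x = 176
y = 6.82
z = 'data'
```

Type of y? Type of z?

y is float; z is str

float, str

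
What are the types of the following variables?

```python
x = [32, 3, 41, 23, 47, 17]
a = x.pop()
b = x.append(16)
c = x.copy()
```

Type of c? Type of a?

list.copy() returns list; list.pop() returns the element (int)

list, int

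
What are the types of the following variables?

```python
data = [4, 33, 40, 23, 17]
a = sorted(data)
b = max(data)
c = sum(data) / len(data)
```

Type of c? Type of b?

int / int returns float; max of ints returns int

float, int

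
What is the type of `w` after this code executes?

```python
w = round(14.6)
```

round() with no ndigits arg returns int

int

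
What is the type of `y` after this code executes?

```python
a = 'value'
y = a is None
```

'is' comparison returns bool

bool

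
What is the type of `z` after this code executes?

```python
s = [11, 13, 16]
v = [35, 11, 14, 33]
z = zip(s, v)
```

zip() returns a zip iterator object

zip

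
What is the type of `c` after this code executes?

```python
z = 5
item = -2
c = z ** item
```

int ** negative int returns float

float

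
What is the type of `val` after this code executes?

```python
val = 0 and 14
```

'and' returns the first falsy value (0, which is int)

int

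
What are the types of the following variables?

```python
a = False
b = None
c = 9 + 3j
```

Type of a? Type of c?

a is bool; c is complex

bool, complex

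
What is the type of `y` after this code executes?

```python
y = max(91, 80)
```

max() of ints returns int

int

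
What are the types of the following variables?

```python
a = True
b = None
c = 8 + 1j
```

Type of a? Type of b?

a is bool; b is NoneType

bool, NoneType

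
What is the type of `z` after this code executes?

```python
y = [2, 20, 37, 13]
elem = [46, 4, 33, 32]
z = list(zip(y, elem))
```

list(zip(...)) returns a list of tuples

list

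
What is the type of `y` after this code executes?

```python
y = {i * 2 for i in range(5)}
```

A set comprehension {expr for x in iterable} produces a set

set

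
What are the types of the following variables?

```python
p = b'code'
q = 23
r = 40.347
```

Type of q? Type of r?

q is int; r is float

int, float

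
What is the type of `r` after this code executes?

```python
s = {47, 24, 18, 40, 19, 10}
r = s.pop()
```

Popping from a set of ints returns int

int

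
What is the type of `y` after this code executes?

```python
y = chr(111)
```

chr() returns str (single character)

str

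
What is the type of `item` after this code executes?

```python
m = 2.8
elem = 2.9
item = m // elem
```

float // float returns float (floor division preserves float type)

float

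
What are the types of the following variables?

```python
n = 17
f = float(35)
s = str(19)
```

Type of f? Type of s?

f is float; s is str

float, str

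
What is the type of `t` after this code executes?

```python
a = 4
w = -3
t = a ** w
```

int ** negative int returns float

float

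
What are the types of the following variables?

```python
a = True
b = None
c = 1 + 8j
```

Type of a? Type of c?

a is bool; c is complex

bool, complex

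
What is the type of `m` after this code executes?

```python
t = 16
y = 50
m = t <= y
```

Comparison operators return bool

bool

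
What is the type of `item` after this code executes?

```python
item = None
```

None has type NoneType

NoneType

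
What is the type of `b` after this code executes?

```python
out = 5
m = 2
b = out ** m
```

int ** positive int returns int (5 ** 2 = 25)

int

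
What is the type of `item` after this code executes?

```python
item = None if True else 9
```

Ternary: condition is True, if branch (None) taken → NoneType

NoneType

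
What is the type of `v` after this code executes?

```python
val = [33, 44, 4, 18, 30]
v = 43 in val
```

'in' operator returns bool

bool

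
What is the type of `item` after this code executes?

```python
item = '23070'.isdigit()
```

str.isdigit() returns bool

bool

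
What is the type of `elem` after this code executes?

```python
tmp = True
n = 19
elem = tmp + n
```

bool + int returns int (True is 1, so 1 + 19 = 20)

int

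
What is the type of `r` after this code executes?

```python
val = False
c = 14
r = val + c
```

bool + int returns int (False is 0, so 0 + 14 = 14)

int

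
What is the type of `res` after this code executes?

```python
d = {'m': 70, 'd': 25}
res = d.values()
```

.values() returns a dict_values view object

dict_values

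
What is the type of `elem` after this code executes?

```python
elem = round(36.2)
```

round() with no ndigits arg returns int

int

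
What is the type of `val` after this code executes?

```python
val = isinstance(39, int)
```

isinstance() returns bool

bool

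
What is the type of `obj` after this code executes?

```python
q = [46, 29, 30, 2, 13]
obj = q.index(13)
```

list.index() returns int

int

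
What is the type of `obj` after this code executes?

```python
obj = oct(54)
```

oct() returns str representation

str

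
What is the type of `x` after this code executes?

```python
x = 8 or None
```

'or' returns first truthy value (8, int)

int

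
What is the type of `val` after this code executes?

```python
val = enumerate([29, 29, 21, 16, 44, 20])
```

enumerate() returns an enumerate iterator object

enumerate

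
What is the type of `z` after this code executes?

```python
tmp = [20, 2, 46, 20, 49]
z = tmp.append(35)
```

list.append() returns None (mutates in place)

NoneType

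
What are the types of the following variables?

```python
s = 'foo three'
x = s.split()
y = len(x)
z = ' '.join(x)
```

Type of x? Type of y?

str.split() returns list; len() returns int

list, int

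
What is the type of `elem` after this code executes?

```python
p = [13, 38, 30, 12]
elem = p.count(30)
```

list.count() returns int

int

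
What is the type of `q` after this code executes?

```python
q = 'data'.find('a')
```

str.find() returns int (index, or -1)

int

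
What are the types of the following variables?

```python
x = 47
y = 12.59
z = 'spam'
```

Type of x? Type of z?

x is int; z is str

int, str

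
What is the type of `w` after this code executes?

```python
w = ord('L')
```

ord() returns int (Unicode code point)

int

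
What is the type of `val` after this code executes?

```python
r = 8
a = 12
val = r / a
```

int / int always returns float in Python 3 (8 / 12 = 0.666667)

float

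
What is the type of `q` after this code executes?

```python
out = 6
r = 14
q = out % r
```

int % int returns int (6 % 14 = 6)

int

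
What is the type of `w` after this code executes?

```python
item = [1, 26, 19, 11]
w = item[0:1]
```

Slicing a list always returns a list

list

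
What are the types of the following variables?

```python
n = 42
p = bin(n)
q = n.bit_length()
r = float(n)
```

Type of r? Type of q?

float() returns float; int.bit_length() returns int

float, int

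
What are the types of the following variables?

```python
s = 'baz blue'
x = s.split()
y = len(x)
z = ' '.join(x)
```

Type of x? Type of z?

str.split() returns list; str.join() returns str

list, str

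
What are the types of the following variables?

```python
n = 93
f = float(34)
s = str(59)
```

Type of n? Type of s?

n is int; s is str

int, str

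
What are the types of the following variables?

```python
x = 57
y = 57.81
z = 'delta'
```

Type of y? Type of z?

y is float; z is str

float, str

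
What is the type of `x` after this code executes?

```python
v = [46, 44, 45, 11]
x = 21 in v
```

'in' operator returns bool

bool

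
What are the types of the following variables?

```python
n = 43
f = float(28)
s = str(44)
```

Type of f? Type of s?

f is float; s is str

float, str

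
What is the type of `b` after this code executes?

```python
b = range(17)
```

range() returns a range object

range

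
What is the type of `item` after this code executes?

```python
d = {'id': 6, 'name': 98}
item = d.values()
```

.values() returns a dict_values view object

dict_values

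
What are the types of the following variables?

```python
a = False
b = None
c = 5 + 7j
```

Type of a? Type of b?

a is bool; b is NoneType

bool, NoneType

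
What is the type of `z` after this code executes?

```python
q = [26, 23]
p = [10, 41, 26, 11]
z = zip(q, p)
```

zip() returns a zip iterator object

zip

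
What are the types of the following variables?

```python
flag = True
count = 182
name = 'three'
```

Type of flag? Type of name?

flag is bool; name is str

bool, str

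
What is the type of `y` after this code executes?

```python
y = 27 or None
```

'or' returns first truthy value (27, int)

int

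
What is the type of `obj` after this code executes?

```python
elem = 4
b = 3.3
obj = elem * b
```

int * float returns float (4 * 3.3 = 13.2)

float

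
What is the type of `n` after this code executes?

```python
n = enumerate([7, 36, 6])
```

enumerate() returns an enumerate iterator object

enumerate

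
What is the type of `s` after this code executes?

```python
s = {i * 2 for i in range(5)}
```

A set comprehension {expr for x in iterable} produces a set

set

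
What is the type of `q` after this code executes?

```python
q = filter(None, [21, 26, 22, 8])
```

filter() returns a filter iterator object

filter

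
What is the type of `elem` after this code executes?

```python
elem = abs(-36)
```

abs() of int returns int

int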